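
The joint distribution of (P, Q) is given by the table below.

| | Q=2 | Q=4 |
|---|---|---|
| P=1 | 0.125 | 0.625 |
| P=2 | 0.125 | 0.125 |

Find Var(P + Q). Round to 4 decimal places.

0.6875

E[P] = 1.25,  E[Q] = 3.5,  E[PQ] = 4.25
Var(P) = 1.75 − (1.25)² = 0.1875;  Var(Q) = 13 − (3.5)² = 0.75
Cov(P,Q) = 4.25 − (1.25)(3.5) = -0.125
Var(P + Q) = (1)²·0.1875 + (1)²·0.75 + 2·(1)·(1)·-0.125 = 0.6875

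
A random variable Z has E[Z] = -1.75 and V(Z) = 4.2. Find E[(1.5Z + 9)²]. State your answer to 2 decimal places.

50.09

E[1.5Z + 9] = 1.5·-1.75 + 9 = 6.375
V(1.5Z + 9) = (1.5)²·4.2 = 9.45
E[(1.5Z + 9)²] = V((1.5Z + 9)) + (E[(1.5Z + 9)])² = 9.45 + (6.375)² = 50.090625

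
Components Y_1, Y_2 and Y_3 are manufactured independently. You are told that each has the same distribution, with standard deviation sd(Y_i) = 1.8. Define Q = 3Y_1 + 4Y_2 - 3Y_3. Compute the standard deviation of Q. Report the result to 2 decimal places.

10.50

Var(Y_i) = (1.8)² = 3.24
By independence, Var(Q) = (3)²Var(Y_1) + (4)²Var(Y_2) + (-3)²Var(Y_3)
= (3)²·3.24 + (4)²·3.24 + (-3)²·3.24 = 110.16
sd(Q) = √110.16 ≈ 10.50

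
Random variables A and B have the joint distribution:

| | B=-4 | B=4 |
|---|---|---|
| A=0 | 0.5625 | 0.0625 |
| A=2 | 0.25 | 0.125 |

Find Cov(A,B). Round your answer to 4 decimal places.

E[A] = 0.75,  E[B] = -2.5
E[AB] = -1
Cov(A,B) = E[AB] − E[A]E[B] = -1 − (0.75)(-2.5) = 0.875

0.8750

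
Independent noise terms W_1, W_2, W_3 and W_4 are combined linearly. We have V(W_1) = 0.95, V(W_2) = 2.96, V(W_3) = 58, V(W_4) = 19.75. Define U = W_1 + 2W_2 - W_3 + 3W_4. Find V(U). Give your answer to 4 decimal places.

By independence, V(U) = (1)²V(W_1) + (2)²V(W_2) + (-1)²V(W_3) + (3)²V(W_4)
= (1)²·0.95 + (2)²·2.96 + (-1)²·58 + (3)²·19.75 = 248.54

248.5400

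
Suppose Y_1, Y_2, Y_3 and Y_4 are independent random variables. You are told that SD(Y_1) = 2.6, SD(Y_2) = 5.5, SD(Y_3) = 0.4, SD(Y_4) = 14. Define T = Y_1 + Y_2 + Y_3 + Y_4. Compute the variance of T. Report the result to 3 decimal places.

233.170

Var(Y_1) = 6.76, Var(Y_2) = 30.25, Var(Y_3) = 0.16, Var(Y_4) = 196
By independence, Var(T) = (1)²Var(Y_1) + (1)²Var(Y_2) + (1)²Var(Y_3) + (1)²Var(Y_4)
= (1)²·6.76 + (1)²·30.25 + (1)²·0.16 + (1)²·196 = 233.17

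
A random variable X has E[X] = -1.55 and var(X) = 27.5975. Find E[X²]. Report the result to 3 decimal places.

E[X²] = var(X) + (E[X])² = 27.5975 + (-1.55)² = 30

30.000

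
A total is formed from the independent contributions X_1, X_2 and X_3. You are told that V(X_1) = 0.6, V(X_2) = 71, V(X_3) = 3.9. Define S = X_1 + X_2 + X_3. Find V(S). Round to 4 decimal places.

75.5000

By independence, V(S) = (1)²V(X_1) + (1)²V(X_2) + (1)²V(X_3)
= (1)²·0.6 + (1)²·71 + (1)²·3.9 = 75.5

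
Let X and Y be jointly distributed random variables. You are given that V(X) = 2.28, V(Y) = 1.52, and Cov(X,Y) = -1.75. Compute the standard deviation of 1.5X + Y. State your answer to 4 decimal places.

1.1832

V(1.5X + Y) = (1.5)²·V(X) + (1)²·V(Y) + 2·(1.5)·(1)·Cov(X,Y)
= 2.25·2.28 + 1·1.52 + 3·-1.75 = 1.4
sd(1.5X + Y) = √1.4 ≈ 1.1832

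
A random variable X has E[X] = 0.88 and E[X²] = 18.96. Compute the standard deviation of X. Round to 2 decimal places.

Var(X) = 18.96 − (0.88)² = 18.1856
σ(X) = √18.1856 ≈ 4.26

4.26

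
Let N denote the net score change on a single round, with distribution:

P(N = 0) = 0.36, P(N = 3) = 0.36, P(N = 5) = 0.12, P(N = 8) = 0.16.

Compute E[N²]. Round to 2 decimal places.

16.48

E[N²] = (0)²(0.36) + (3)²(0.36) + (5)²(0.12) + (8)²(0.16) = 16.48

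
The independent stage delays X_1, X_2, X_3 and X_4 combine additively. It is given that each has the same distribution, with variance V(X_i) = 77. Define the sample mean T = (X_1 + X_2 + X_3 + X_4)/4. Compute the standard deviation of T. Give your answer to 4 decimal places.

By independence, V(T) = (0.25)²V(X_1) + (0.25)²V(X_2) + (0.25)²V(X_3) + (0.25)²V(X_4)
= (0.25)²·77 + (0.25)²·77 + (0.25)²·77 + (0.25)²·77 = 19.25
σ(T) = √19.25 ≈ 4.3875

4.3875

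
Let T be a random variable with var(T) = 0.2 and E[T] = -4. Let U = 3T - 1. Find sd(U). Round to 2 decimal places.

1.34

var(3T - 1) = (3)²·0.2 = 1.8
sd(U) = √1.8 ≈ 1.34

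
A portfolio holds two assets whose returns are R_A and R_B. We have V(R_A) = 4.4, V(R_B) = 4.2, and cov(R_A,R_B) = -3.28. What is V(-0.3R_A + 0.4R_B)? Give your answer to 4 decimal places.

V(-0.3R_A + 0.4R_B) = (-0.3)²·V(R_A) + (0.4)²·V(R_B) + 2·(-0.3)·(0.4)·cov(R_A,R_B)
= 0.09·4.4 + 0.16·4.2 + -0.24·-3.28 = 1.8552

1.8552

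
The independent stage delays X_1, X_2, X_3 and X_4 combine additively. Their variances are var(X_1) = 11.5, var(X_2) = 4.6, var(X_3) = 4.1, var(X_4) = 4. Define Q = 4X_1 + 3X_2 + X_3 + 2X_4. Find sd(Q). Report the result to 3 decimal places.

15.668

By independence, var(Q) = (4)²var(X_1) + (3)²var(X_2) + (1)²var(X_3) + (2)²var(X_4)
= (4)²·11.5 + (3)²·4.6 + (1)²·4.1 + (2)²·4 = 245.5
sd(Q) = √245.5 ≈ 15.668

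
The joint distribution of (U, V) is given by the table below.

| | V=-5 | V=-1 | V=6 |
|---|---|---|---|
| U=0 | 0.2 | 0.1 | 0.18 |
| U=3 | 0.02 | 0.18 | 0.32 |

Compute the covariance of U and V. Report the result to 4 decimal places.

E[U] = 1.56,  E[V] = 1.62
E[UV] = 4.92
cov(U,V) = E[UV] − E[U]E[V] = 4.92 − (1.56)(1.62) = 2.3928

2.3928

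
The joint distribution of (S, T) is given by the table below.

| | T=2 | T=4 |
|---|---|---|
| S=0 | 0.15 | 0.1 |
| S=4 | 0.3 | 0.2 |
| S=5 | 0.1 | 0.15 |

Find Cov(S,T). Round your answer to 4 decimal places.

E[S] = 3.25,  E[T] = 2.9
E[ST] = 9.6
Cov(S,T) = E[ST] − E[S]E[T] = 9.6 − (3.25)(2.9) = 0.175

0.1750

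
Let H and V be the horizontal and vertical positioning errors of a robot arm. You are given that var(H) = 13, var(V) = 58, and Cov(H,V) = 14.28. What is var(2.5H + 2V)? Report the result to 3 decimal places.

var(2.5H + 2V) = (2.5)²·var(H) + (2)²·var(V) + 2·(2.5)·(2)·Cov(H,V)
= 6.25·13 + 4·58 + 10·14.28 = 456.05

456.050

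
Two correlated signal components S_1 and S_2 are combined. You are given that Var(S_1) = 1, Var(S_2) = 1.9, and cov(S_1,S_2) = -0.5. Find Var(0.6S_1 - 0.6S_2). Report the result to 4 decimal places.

1.4040

Var(0.6S_1 - 0.6S_2) = (0.6)²·Var(S_1) + (-0.6)²·Var(S_2) + 2·(0.6)·(-0.6)·cov(S_1,S_2)
= 0.36·1 + 0.36·1.9 + -0.72·-0.5 = 1.404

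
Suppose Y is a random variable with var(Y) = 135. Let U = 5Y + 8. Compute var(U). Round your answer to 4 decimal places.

var(5Y + 8) = (5)²·var(Y) = 25·135 = 3375

3375.0000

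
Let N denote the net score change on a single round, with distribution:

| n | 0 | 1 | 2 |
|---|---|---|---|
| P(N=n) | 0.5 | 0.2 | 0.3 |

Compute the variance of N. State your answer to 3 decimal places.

0.760

E[N] = (0)(0.5) + (1)(0.2) + (2)(0.3) = 0.8
E[N²] = (0)²(0.5) + (1)²(0.2) + (2)²(0.3) = 1.4
Var(N) = E[N²] − (E[N])² = 1.4 − (0.8)² = 0.76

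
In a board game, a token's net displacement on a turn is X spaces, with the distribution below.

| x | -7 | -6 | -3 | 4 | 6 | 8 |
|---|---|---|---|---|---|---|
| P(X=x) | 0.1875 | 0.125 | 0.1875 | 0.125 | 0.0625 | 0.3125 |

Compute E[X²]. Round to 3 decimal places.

E[X²] = (-7)²(0.1875) + (-6)²(0.125) + (-3)²(0.1875) + (4)²(0.125) + (6)²(0.0625) + (8)²(0.3125) = 39.625

39.625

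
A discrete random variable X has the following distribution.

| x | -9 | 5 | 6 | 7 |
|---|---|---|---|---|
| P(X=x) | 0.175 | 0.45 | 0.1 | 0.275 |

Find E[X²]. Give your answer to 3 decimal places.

42.500

E[X²] = (-9)²(0.175) + (5)²(0.45) + (6)²(0.1) + (7)²(0.275) = 42.5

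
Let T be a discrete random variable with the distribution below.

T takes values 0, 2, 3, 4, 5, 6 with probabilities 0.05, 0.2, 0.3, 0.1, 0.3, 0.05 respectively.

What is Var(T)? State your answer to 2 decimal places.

2.15

E[T] = (0)(0.05) + (2)(0.2) + (3)(0.3) + (4)(0.1) + (5)(0.3) + (6)(0.05) = 3.5
E[T²] = (0)²(0.05) + (2)²(0.2) + (3)²(0.3) + (4)²(0.1) + (5)²(0.3) + (6)²(0.05) = 14.4
Var(T) = E[T²] − (E[T])² = 14.4 − (3.5)² = 2.15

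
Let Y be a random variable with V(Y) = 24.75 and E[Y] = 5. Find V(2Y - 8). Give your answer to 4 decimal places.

V(2Y - 8) = (2)²·V(Y) = 4·24.75 = 99

99.0000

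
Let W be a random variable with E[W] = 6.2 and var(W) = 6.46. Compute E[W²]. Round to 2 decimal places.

44.90

E[W²] = var(W) + (E[W])² = 6.46 + (6.2)² = 44.9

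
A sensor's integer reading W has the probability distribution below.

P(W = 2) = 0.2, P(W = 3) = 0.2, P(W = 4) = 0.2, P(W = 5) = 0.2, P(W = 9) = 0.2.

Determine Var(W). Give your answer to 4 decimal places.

5.8400

E[W] = (2)(0.2) + (3)(0.2) + (4)(0.2) + (5)(0.2) + (9)(0.2) = 4.6
E[W²] = (2)²(0.2) + (3)²(0.2) + (4)²(0.2) + (5)²(0.2) + (9)²(0.2) = 27
Var(W) = E[W²] − (E[W])² = 27 − (4.6)² = 5.84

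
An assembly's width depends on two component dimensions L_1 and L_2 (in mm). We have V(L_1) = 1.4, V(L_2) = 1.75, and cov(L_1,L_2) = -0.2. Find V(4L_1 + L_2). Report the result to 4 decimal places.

V(4L_1 + L_2) = (4)²·V(L_1) + (1)²·V(L_2) + 2·(4)·(1)·cov(L_1,L_2)
= 16·1.4 + 1·1.75 + 8·-0.2 = 22.55

22.5500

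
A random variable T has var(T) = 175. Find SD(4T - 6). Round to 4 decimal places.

52.9150

var(4T - 6) = (4)²·175 = 2800
SD(4T - 6) = √2800 ≈ 52.9150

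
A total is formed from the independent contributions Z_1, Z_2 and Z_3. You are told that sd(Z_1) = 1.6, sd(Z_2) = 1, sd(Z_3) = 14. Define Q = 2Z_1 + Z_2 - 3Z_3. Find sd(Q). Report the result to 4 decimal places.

Var(Z_1) = 2.56, Var(Z_2) = 1, Var(Z_3) = 196
By independence, Var(Q) = (2)²Var(Z_1) + (1)²Var(Z_2) + (-3)²Var(Z_3)
= (2)²·2.56 + (1)²·1 + (-3)²·196 = 1775.24
sd(Q) = √1775.24 ≈ 42.1336

42.1336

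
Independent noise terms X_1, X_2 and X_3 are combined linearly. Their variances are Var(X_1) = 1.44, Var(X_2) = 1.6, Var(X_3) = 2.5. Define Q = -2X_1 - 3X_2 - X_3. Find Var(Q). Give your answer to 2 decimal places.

By independence, Var(Q) = (-2)²Var(X_1) + (-3)²Var(X_2) + (-1)²Var(X_3)
= (-2)²·1.44 + (-3)²·1.6 + (-1)²·2.5 = 22.66

22.66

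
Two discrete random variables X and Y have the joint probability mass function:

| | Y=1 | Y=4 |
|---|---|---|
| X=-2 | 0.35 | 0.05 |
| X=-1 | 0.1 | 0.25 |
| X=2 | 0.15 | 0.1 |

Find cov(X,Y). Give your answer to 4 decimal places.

0.3300

E[X] = -0.65,  E[Y] = 2.2
E[XY] = -1.1
cov(X,Y) = E[XY] − E[X]E[Y] = -1.1 − (-0.65)(2.2) = 0.33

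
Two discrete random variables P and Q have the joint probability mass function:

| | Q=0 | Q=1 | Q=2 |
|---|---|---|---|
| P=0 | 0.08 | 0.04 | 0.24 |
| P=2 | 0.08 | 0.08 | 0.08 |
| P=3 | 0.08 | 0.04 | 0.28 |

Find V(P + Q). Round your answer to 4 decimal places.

E[P] = 1.68,  E[Q] = 1.36,  E[PQ] = 2.28
V(P) = 4.56 − (1.68)² = 1.7376;  V(Q) = 2.56 − (1.36)² = 0.7104
Cov(P,Q) = 2.28 − (1.68)(1.36) = -0.0048
V(P + Q) = (1)²·1.7376 + (1)²·0.7104 + 2·(1)·(1)·-0.0048 = 2.4384

2.4384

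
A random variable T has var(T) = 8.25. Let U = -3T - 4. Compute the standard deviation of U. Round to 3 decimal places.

8.617

var(-3T - 4) = (-3)²·8.25 = 74.25
SD(U) = √74.25 ≈ 8.617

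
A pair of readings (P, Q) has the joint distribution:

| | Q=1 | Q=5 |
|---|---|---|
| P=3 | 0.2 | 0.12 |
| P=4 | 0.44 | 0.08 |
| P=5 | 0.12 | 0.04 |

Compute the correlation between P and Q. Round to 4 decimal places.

-0.1445

E[P] = 3.84,  E[Q] = 1.96
E[PQ] = 7.36
Cov(P,Q) = E[PQ] − E[P]E[Q] = 7.36 − (3.84)(1.96) = -0.1664
Var(P) = 0.4544,  Var(Q) = 2.9184
ρ = -0.1664 / √(0.4544·2.9184) ≈ -0.1445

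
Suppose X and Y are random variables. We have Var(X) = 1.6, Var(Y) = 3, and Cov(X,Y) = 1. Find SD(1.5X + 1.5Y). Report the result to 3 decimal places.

Var(1.5X + 1.5Y) = (1.5)²·Var(X) + (1.5)²·Var(Y) + 2·(1.5)·(1.5)·Cov(X,Y)
= 2.25·1.6 + 2.25·3 + 4.5·1 = 14.85
SD(1.5X + 1.5Y) = √14.85 ≈ 3.854

3.854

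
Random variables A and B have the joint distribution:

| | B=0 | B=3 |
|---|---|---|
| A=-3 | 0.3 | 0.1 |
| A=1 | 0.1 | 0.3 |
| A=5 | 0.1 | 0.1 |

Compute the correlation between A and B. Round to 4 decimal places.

E[A] = 0.2,  E[B] = 1.5
E[AB] = 1.5
cov(A,B) = E[AB] − E[A]E[B] = 1.5 − (0.2)(1.5) = 1.2
Var(A) = 8.96,  Var(B) = 2.25
ρ = 1.2 / √(8.96·2.25) ≈ 0.2673

0.2673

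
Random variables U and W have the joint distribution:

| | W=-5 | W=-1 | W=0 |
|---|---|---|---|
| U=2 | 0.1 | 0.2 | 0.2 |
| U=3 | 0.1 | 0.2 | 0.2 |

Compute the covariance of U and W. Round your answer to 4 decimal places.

E[U] = 2.5,  E[W] = -1.4
E[UW] = -3.5
Cov(U,W) = E[UW] − E[U]E[W] = -3.5 − (2.5)(-1.4) = 0

0.0000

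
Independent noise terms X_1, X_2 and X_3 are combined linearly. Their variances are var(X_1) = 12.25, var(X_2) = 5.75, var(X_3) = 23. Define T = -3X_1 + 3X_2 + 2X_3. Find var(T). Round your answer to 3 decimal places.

254.000

By independence, var(T) = (-3)²var(X_1) + (3)²var(X_2) + (2)²var(X_3)
= (-3)²·12.25 + (3)²·5.75 + (2)²·23 = 254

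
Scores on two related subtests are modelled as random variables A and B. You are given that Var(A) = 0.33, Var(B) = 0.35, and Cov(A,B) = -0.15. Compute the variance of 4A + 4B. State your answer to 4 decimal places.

6.0800

Var(4A + 4B) = (4)²·Var(A) + (4)²·Var(B) + 2·(4)·(4)·Cov(A,B)
= 16·0.33 + 16·0.35 + 32·-0.15 = 6.08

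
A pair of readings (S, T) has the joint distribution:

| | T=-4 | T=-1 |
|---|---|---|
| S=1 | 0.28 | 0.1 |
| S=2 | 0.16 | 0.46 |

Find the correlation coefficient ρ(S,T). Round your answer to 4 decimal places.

0.4682

E[S] = 1.62,  E[T] = -2.32
E[ST] = -3.42
cov(S,T) = E[ST] − E[S]E[T] = -3.42 − (1.62)(-2.32) = 0.3384
Var(S) = 0.2356,  Var(T) = 2.2176
ρ = 0.3384 / √(0.2356·2.2176) ≈ 0.4682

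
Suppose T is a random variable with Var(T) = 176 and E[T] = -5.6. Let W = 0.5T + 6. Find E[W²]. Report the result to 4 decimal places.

E[0.5T + 6] = 0.5·-5.6 + 6 = 3.2
Var(0.5T + 6) = (0.5)²·176 = 44
E[W²] = Var(W) + (E[W])² = 44 + (3.2)² = 54.24

54.2400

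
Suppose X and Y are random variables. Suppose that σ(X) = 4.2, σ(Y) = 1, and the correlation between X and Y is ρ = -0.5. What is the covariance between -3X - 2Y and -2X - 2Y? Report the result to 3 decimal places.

Var(X) = (4.2)² = 17.64;  Var(Y) = (1)² = 1
Cov(X,Y) = ρ·σ(X)·σ(Y) = -0.5·4.2·1 = -2.1
Cov(-3X - 2Y, -2X - 2Y) = (-3)(-2)Var(X) + (-2)(-2)Var(Y) + [(-3)(-2) + (-2)(-2)]Cov(X,Y)
= 6·17.64 + 4·1 + 10·-2.1 = 88.84

88.840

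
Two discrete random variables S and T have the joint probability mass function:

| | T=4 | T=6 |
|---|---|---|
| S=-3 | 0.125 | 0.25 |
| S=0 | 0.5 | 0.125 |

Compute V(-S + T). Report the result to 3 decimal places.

4.359

E[S] = -1.125,  E[T] = 4.75,  E[ST] = -6
V(S) = 3.375 − (-1.125)² = 2.109375;  V(T) = 23.5 − (4.75)² = 0.9375
cov(S,T) = -6 − (-1.125)(4.75) = -0.65625
V(-S + T) = (-1)²·2.109375 + (1)²·0.9375 + 2·(-1)·(1)·-0.65625 = 4.359375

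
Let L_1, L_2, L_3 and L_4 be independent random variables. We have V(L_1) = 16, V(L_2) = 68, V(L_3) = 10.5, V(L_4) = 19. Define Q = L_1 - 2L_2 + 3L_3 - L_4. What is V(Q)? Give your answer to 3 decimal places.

By independence, V(Q) = (1)²V(L_1) + (-2)²V(L_2) + (3)²V(L_3) + (-1)²V(L_4)
= (1)²·16 + (-2)²·68 + (3)²·10.5 + (-1)²·19 = 401.5

401.500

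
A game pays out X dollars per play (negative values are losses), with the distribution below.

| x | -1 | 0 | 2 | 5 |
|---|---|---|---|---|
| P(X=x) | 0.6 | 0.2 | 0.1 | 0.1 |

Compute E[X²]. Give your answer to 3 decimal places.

3.500

E[X²] = (-1)²(0.6) + (0)²(0.2) + (2)²(0.1) + (5)²(0.1) = 3.5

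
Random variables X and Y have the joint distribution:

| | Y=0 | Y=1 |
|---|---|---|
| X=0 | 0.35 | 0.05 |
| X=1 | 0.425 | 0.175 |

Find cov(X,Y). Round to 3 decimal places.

E[X] = 0.6,  E[Y] = 0.225
E[XY] = 0.175
cov(X,Y) = E[XY] − E[X]E[Y] = 0.175 − (0.6)(0.225) = 0.04

0.040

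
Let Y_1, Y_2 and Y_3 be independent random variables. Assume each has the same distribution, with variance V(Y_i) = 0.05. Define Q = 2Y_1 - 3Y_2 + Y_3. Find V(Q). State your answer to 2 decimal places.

By independence, V(Q) = (2)²V(Y_1) + (-3)²V(Y_2) + (1)²V(Y_3)
= (2)²·0.05 + (-3)²·0.05 + (1)²·0.05 = 0.7

0.70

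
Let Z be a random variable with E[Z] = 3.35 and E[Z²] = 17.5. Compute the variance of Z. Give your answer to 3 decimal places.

6.278

var(Z) = 17.5 − (3.35)² = 6.2775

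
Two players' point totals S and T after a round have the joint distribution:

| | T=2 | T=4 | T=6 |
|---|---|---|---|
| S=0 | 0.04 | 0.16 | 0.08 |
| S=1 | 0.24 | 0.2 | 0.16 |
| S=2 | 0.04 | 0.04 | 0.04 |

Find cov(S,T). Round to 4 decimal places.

E[S] = 0.84,  E[T] = 3.92
E[ST] = 3.2
cov(S,T) = E[ST] − E[S]E[T] = 3.2 − (0.84)(3.92) = -0.0928

-0.0928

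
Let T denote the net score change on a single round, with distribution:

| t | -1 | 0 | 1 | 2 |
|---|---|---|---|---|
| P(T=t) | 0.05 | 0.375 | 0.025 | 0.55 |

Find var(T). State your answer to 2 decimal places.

E[T] = (-1)(0.05) + (0)(0.375) + (1)(0.025) + (2)(0.55) = 1.075
E[T²] = (-1)²(0.05) + (0)²(0.375) + (1)²(0.025) + (2)²(0.55) = 2.275
var(T) = E[T²] − (E[T])² = 2.275 − (1.075)² = 1.119375

1.12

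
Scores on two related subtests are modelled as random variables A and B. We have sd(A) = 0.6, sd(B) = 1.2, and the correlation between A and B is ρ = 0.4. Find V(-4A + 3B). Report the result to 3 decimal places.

11.808

V(A) = (0.6)² = 0.36;  V(B) = (1.2)² = 1.44
cov(A,B) = ρ·sd(A)·sd(B) = 0.4·0.6·1.2 = 0.288
V(-4A + 3B) = (-4)²·V(A) + (3)²·V(B) + 2·(-4)·(3)·cov(A,B)
= 16·0.36 + 9·1.44 + -24·0.288 = 11.808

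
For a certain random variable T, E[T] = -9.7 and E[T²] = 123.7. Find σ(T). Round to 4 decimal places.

5.4415

Var(T) = 123.7 − (-9.7)² = 29.61
σ(T) = √29.61 ≈ 5.4415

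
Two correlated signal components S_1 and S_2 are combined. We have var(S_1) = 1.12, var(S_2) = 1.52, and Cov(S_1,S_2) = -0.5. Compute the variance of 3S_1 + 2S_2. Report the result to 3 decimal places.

10.160

var(3S_1 + 2S_2) = (3)²·var(S_1) + (2)²·var(S_2) + 2·(3)·(2)·Cov(S_1,S_2)
= 9·1.12 + 4·1.52 + 12·-0.5 = 10.16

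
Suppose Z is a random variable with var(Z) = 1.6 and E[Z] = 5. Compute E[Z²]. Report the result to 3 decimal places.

E[Z²] = var(Z) + (E[Z])² = 1.6 + (5)² = 26.6

26.600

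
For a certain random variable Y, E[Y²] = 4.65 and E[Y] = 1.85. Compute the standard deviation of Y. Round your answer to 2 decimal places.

Var(Y) = 4.65 − (1.85)² = 1.2275
sd(Y) = √1.2275 ≈ 1.11

1.11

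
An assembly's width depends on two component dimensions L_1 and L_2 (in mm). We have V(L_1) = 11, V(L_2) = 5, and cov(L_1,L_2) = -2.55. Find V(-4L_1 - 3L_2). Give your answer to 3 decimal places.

159.800

V(-4L_1 - 3L_2) = (-4)²·V(L_1) + (-3)²·V(L_2) + 2·(-4)·(-3)·cov(L_1,L_2)
= 16·11 + 9·5 + 24·-2.55 = 159.8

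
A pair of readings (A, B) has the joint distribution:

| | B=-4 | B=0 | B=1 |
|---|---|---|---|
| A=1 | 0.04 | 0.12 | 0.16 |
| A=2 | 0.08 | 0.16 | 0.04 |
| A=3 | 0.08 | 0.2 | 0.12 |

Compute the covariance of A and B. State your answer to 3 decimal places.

-0.162

E[A] = 2.08,  E[B] = -0.48
E[AB] = -1.16
Cov(A,B) = E[AB] − E[A]E[B] = -1.16 − (2.08)(-0.48) = -0.1616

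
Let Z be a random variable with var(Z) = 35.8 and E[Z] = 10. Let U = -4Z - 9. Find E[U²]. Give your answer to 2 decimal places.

2973.80

E[-4Z - 9] = -4·10 − 9 = -49
var(-4Z - 9) = (-4)²·35.8 = 572.8
E[U²] = var(U) + (E[U])² = 572.8 + (-49)² = 2973.8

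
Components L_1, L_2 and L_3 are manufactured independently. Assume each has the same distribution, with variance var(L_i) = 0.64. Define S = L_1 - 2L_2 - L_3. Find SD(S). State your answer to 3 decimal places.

By independence, var(S) = (1)²var(L_1) + (-2)²var(L_2) + (-1)²var(L_3)
= (1)²·0.64 + (-2)²·0.64 + (-1)²·0.64 = 3.84
SD(S) = √3.84 ≈ 1.960

1.960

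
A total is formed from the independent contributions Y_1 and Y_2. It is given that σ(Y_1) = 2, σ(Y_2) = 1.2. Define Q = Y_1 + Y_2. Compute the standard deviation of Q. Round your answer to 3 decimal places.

var(Y_1) = 4, var(Y_2) = 1.44
By independence, var(Q) = (1)²var(Y_1) + (1)²var(Y_2)
= (1)²·4 + (1)²·1.44 = 5.44
σ(Q) = √5.44 ≈ 2.332

2.332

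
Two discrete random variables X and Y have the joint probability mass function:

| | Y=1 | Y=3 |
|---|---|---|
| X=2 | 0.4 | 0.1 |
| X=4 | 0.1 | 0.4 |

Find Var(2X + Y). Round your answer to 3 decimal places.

E[X] = 3,  E[Y] = 2,  E[XY] = 6.6
Var(X) = 10 − (3)² = 1;  Var(Y) = 5 − (2)² = 1
Cov(X,Y) = 6.6 − (3)(2) = 0.6
Var(2X + Y) = (2)²·1 + (1)²·1 + 2·(2)·(1)·0.6 = 7.4

7.400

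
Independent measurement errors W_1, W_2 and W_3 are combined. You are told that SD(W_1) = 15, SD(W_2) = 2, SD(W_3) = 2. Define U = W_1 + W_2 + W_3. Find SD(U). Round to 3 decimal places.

var(W_1) = 225, var(W_2) = 4, var(W_3) = 4
By independence, var(U) = (1)²var(W_1) + (1)²var(W_2) + (1)²var(W_3)
= (1)²·225 + (1)²·4 + (1)²·4 = 233
SD(U) = √233 ≈ 15.264

15.264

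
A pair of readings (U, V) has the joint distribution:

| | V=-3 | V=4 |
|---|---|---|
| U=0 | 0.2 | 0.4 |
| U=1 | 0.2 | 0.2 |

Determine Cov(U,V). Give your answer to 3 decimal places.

E[U] = 0.4,  E[V] = 1.2
E[UV] = 0.2
Cov(U,V) = E[UV] − E[U]E[V] = 0.2 − (0.4)(1.2) = -0.28

-0.280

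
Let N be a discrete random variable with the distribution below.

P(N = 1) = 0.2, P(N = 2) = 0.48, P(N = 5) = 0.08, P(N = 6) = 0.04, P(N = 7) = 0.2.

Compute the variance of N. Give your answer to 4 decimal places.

5.1200

E[N] = (1)(0.2) + (2)(0.48) + (5)(0.08) + (6)(0.04) + (7)(0.2) = 3.2
E[N²] = (1)²(0.2) + (2)²(0.48) + (5)²(0.08) + (6)²(0.04) + (7)²(0.2) = 15.36
V(N) = E[N²] − (E[N])² = 15.36 − (3.2)² = 5.12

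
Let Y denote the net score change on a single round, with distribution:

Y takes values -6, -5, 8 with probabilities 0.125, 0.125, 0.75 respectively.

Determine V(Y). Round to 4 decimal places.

E[Y] = (-6)(0.125) + (-5)(0.125) + (8)(0.75) = 4.625
E[Y²] = (-6)²(0.125) + (-5)²(0.125) + (8)²(0.75) = 55.625
V(Y) = E[Y²] − (E[Y])² = 55.625 − (4.625)² = 34.234375

34.2344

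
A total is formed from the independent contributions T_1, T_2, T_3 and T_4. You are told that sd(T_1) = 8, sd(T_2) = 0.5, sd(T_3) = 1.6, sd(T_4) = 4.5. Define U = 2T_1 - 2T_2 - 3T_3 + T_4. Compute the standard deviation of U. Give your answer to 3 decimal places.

17.329

Var(T_1) = 64, Var(T_2) = 0.25, Var(T_3) = 2.56, Var(T_4) = 20.25
By independence, Var(U) = (2)²Var(T_1) + (-2)²Var(T_2) + (-3)²Var(T_3) + (1)²Var(T_4)
= (2)²·64 + (-2)²·0.25 + (-3)²·2.56 + (1)²·20.25 = 300.29
sd(U) = √300.29 ≈ 17.329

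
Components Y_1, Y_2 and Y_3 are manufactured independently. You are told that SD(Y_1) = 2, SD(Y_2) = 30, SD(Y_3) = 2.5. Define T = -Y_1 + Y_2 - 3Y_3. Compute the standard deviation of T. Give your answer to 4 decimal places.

30.9879

Var(Y_1) = 4, Var(Y_2) = 900, Var(Y_3) = 6.25
By independence, Var(T) = (-1)²Var(Y_1) + (1)²Var(Y_2) + (-3)²Var(Y_3)
= (-1)²·4 + (1)²·900 + (-3)²·6.25 = 960.25
SD(T) = √960.25 ≈ 30.9879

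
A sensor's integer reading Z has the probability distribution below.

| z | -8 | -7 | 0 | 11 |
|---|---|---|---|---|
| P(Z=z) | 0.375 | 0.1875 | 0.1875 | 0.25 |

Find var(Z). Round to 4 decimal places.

E[Z] = (-8)(0.375) + (-7)(0.1875) + (0)(0.1875) + (11)(0.25) = -1.5625
E[Z²] = (-8)²(0.375) + (-7)²(0.1875) + (0)²(0.1875) + (11)²(0.25) = 63.4375
var(Z) = E[Z²] − (E[Z])² = 63.4375 − (-1.5625)² = 60.99609375

60.9961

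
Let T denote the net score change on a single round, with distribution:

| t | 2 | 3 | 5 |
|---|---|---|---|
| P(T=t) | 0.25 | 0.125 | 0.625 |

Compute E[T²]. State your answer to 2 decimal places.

E[T²] = (2)²(0.25) + (3)²(0.125) + (5)²(0.625) = 17.75

17.75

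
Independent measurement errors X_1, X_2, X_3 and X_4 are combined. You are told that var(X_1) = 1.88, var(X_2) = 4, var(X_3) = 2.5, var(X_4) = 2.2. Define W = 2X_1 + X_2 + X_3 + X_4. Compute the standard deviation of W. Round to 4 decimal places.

By independence, var(W) = (2)²var(X_1) + (1)²var(X_2) + (1)²var(X_3) + (1)²var(X_4)
= (2)²·1.88 + (1)²·4 + (1)²·2.5 + (1)²·2.2 = 16.22
SD(W) = √16.22 ≈ 4.0274

4.0274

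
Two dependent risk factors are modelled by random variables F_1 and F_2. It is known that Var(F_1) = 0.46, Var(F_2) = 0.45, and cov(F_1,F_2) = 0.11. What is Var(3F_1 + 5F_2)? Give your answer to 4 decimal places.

Var(3F_1 + 5F_2) = (3)²·Var(F_1) + (5)²·Var(F_2) + 2·(3)·(5)·cov(F_1,F_2)
= 9·0.46 + 25·0.45 + 30·0.11 = 18.69

18.6900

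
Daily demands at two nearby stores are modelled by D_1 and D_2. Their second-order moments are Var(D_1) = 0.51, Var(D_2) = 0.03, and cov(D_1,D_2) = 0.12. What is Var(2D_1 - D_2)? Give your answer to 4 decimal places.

1.5900

Var(2D_1 - D_2) = (2)²·Var(D_1) + (-1)²·Var(D_2) + 2·(2)·(-1)·cov(D_1,D_2)
= 4·0.51 + 1·0.03 + -4·0.12 = 1.59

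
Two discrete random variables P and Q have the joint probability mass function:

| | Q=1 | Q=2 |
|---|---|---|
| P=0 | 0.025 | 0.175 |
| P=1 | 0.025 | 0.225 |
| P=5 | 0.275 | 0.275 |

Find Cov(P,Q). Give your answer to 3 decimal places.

-0.425

E[P] = 3,  E[Q] = 1.675
E[PQ] = 4.6
Cov(P,Q) = E[PQ] − E[P]E[Q] = 4.6 − (3)(1.675) = -0.425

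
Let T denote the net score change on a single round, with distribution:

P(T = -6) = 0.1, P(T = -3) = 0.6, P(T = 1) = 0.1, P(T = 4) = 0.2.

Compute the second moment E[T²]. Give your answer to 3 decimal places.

E[T²] = (-6)²(0.1) + (-3)²(0.6) + (1)²(0.1) + (4)²(0.2) = 12.3

12.300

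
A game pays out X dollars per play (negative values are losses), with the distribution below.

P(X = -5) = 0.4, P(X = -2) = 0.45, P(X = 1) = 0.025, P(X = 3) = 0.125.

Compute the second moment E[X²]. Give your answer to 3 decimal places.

E[X²] = (-5)²(0.4) + (-2)²(0.45) + (1)²(0.025) + (3)²(0.125) = 12.95

12.950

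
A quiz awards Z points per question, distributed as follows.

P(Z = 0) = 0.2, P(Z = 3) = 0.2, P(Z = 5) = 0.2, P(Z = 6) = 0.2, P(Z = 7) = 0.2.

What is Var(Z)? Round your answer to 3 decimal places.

E[Z] = (0)(0.2) + (3)(0.2) + (5)(0.2) + (6)(0.2) + (7)(0.2) = 4.2
E[Z²] = (0)²(0.2) + (3)²(0.2) + (5)²(0.2) + (6)²(0.2) + (7)²(0.2) = 23.8
Var(Z) = E[Z²] − (E[Z])² = 23.8 − (4.2)² = 6.16

6.160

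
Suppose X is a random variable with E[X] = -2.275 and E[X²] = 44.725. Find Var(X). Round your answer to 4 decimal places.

39.5494

Var(X) = 44.725 − (-2.275)² = 39.549375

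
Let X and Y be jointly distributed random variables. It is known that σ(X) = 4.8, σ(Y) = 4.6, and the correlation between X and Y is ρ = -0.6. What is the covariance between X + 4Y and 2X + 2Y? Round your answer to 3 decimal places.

V(X) = (4.8)² = 23.04;  V(Y) = (4.6)² = 21.16
Cov(X,Y) = ρ·σ(X)·σ(Y) = -0.6·4.8·4.6 = -13.248
Cov(X + 4Y, 2X + 2Y) = (1)(2)V(X) + (4)(2)V(Y) + [(1)(2) + (4)(2)]Cov(X,Y)
= 2·23.04 + 8·21.16 + 10·-13.248 = 82.88

82.880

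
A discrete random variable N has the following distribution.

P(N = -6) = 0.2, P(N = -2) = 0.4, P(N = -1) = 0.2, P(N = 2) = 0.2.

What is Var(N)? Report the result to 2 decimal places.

E[N] = (-6)(0.2) + (-2)(0.4) + (-1)(0.2) + (2)(0.2) = -1.8
E[N²] = (-6)²(0.2) + (-2)²(0.4) + (-1)²(0.2) + (2)²(0.2) = 9.8
Var(N) = E[N²] − (E[N])² = 9.8 − (-1.8)² = 6.56

6.56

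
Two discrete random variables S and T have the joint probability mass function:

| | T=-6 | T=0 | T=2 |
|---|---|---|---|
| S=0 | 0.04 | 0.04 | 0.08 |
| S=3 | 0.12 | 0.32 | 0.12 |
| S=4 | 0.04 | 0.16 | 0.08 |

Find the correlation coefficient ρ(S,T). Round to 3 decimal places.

E[S] = 2.8,  E[T] = -0.64
E[ST] = -1.76
Cov(S,T) = E[ST] − E[S]E[T] = -1.76 − (2.8)(-0.64) = 0.032
Var(S) = 1.68,  Var(T) = 7.9104
ρ = 0.032 / √(1.68·7.9104) ≈ 0.009

0.009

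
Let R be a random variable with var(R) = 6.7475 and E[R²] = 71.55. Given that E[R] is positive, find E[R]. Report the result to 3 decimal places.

(E[R])² = E[R²] − var(R) = 71.55 − 6.7475 = 64.8025
E[R] = √64.8025 = 8.05

8.050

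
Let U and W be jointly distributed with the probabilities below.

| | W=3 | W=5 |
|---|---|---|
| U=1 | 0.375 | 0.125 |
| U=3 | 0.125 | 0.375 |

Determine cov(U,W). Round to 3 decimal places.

0.500

E[U] = 2,  E[W] = 4
E[UW] = 8.5
cov(U,W) = E[UW] − E[U]E[W] = 8.5 − (2)(4) = 0.5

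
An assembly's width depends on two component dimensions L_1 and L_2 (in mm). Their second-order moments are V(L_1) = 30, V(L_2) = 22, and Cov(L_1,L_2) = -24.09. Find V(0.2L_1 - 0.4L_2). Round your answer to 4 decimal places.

8.5744

V(0.2L_1 - 0.4L_2) = (0.2)²·V(L_1) + (-0.4)²·V(L_2) + 2·(0.2)·(-0.4)·Cov(L_1,L_2)
= 0.04·30 + 0.16·22 + -0.16·-24.09 = 8.5744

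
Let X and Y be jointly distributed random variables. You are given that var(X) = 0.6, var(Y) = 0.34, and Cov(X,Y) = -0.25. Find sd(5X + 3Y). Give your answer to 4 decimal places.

var(5X + 3Y) = (5)²·var(X) + (3)²·var(Y) + 2·(5)·(3)·Cov(X,Y)
= 25·0.6 + 9·0.34 + 30·-0.25 = 10.56
sd(5X + 3Y) = √10.56 ≈ 3.2496

3.2496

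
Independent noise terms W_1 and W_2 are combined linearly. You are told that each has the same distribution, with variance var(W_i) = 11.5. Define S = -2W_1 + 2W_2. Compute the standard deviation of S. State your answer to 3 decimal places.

9.592

By independence, var(S) = (-2)²var(W_1) + (2)²var(W_2)
= (-2)²·11.5 + (2)²·11.5 = 92
SD(S) = √92 ≈ 9.592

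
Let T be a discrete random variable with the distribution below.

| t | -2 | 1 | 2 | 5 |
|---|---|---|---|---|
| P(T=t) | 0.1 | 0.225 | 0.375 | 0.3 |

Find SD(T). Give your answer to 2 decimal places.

E[T] = (-2)(0.1) + (1)(0.225) + (2)(0.375) + (5)(0.3) = 2.275
E[T²] = (-2)²(0.1) + (1)²(0.225) + (2)²(0.375) + (5)²(0.3) = 9.625
Var(T) = E[T²] − (E[T])² = 9.625 − (2.275)² = 4.449375
SD(T) = √4.449375 ≈ 2.11

2.11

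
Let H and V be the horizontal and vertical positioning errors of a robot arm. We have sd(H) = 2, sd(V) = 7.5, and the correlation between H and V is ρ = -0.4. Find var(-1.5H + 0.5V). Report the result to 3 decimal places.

32.063

var(H) = (2)² = 4;  var(V) = (7.5)² = 56.25
cov(H,V) = ρ·sd(H)·sd(V) = -0.4·2·7.5 = -6
var(-1.5H + 0.5V) = (-1.5)²·var(H) + (0.5)²·var(V) + 2·(-1.5)·(0.5)·cov(H,V)
= 2.25·4 + 0.25·56.25 + -1.5·-6 = 32.0625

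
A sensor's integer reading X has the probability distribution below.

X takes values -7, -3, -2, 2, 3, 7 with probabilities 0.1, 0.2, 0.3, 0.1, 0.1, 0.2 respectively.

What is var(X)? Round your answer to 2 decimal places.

E[X] = (-7)(0.1) + (-3)(0.2) + (-2)(0.3) + (2)(0.1) + (3)(0.1) + (7)(0.2) = 0
E[X²] = (-7)²(0.1) + (-3)²(0.2) + (-2)²(0.3) + (2)²(0.1) + (3)²(0.1) + (7)²(0.2) = 19
var(X) = E[X²] − (E[X])² = 19 − (0)² = 19

19.00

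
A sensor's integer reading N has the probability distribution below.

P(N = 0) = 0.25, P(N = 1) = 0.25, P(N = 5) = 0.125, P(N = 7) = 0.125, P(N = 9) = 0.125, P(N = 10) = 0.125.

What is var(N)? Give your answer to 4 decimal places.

E[N] = (0)(0.25) + (1)(0.25) + (5)(0.125) + (7)(0.125) + (9)(0.125) + (10)(0.125) = 4.125
E[N²] = (0)²(0.25) + (1)²(0.25) + (5)²(0.125) + (7)²(0.125) + (9)²(0.125) + (10)²(0.125) = 32.125
var(N) = E[N²] − (E[N])² = 32.125 − (4.125)² = 15.109375

15.1094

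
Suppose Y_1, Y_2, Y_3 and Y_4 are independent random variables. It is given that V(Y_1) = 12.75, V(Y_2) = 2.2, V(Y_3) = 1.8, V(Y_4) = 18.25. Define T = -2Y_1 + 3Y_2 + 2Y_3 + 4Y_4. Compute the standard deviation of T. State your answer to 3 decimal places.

19.235

By independence, V(T) = (-2)²V(Y_1) + (3)²V(Y_2) + (2)²V(Y_3) + (4)²V(Y_4)
= (-2)²·12.75 + (3)²·2.2 + (2)²·1.8 + (4)²·18.25 = 370
σ(T) = √370 ≈ 19.235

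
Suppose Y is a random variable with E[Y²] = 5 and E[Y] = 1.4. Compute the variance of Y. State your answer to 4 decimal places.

3.0400

var(Y) = 5 − (1.4)² = 3.04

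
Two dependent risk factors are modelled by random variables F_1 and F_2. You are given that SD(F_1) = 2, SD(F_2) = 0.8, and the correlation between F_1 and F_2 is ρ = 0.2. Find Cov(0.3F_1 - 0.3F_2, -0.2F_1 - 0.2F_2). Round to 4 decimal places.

-0.2016

V(F_1) = (2)² = 4;  V(F_2) = (0.8)² = 0.64
Cov(F_1,F_2) = ρ·SD(F_1)·SD(F_2) = 0.2·2·0.8 = 0.32
Cov(0.3F_1 - 0.3F_2, -0.2F_1 - 0.2F_2) = (0.3)(-0.2)V(F_1) + (-0.3)(-0.2)V(F_2) + [(0.3)(-0.2) + (-0.3)(-0.2)]Cov(F_1,F_2)
= -0.06·4 + 0.06·0.64 + 0·0.32 = -0.2016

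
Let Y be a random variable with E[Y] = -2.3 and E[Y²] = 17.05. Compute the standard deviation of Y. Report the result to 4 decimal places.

3.4293

Var(Y) = 17.05 − (-2.3)² = 11.76
SD(Y) = √11.76 ≈ 3.4293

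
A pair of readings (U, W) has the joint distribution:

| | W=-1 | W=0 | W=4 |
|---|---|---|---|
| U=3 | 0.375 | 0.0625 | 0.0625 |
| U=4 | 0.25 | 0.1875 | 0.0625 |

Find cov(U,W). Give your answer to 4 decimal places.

E[U] = 3.5,  E[W] = -0.125
E[UW] = -0.375
cov(U,W) = E[UW] − E[U]E[W] = -0.375 − (3.5)(-0.125) = 0.0625

0.0625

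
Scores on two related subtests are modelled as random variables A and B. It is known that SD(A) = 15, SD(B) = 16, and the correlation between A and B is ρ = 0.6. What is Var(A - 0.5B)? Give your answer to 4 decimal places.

145.0000

Var(A) = (15)² = 225;  Var(B) = (16)² = 256
cov(A,B) = ρ·SD(A)·SD(B) = 0.6·15·16 = 144
Var(A - 0.5B) = (1)²·Var(A) + (-0.5)²·Var(B) + 2·(1)·(-0.5)·cov(A,B)
= 1·225 + 0.25·256 + -1·144 = 145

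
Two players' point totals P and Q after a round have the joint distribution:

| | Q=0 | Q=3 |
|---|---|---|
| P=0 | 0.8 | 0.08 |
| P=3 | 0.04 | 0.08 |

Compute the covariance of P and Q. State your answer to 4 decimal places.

0.5472

E[P] = 0.36,  E[Q] = 0.48
E[PQ] = 0.72
Cov(P,Q) = E[PQ] − E[P]E[Q] = 0.72 − (0.36)(0.48) = 0.5472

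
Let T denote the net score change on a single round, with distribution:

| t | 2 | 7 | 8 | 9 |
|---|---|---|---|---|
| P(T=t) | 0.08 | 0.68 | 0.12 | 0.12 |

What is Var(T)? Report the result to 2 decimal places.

E[T] = (2)(0.08) + (7)(0.68) + (8)(0.12) + (9)(0.12) = 6.96
E[T²] = (2)²(0.08) + (7)²(0.68) + (8)²(0.12) + (9)²(0.12) = 51.04
Var(T) = E[T²] − (E[T])² = 51.04 − (6.96)² = 2.5984

2.60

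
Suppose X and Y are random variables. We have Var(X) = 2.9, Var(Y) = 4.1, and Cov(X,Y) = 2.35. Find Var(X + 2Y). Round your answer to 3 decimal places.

Var(X + 2Y) = (1)²·Var(X) + (2)²·Var(Y) + 2·(1)·(2)·Cov(X,Y)
= 1·2.9 + 4·4.1 + 4·2.35 = 28.7

28.700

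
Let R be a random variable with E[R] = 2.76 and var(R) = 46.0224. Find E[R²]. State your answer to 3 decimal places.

E[R²] = var(R) + (E[R])² = 46.0224 + (2.76)² = 53.64

53.640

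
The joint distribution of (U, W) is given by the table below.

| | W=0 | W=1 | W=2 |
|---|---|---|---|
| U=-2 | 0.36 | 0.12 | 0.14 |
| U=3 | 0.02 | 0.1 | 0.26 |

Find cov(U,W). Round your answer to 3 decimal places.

1.162

E[U] = -0.1,  E[W] = 1.02
E[UW] = 1.06
cov(U,W) = E[UW] − E[U]E[W] = 1.06 − (-0.1)(1.02) = 1.162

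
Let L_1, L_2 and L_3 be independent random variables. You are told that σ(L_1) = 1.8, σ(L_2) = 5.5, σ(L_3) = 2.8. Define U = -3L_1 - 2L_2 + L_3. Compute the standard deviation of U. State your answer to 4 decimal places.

12.5698

Var(L_1) = 3.24, Var(L_2) = 30.25, Var(L_3) = 7.84
By independence, Var(U) = (-3)²Var(L_1) + (-2)²Var(L_2) + (1)²Var(L_3)
= (-3)²·3.24 + (-2)²·30.25 + (1)²·7.84 = 158
σ(U) = √158 ≈ 12.5698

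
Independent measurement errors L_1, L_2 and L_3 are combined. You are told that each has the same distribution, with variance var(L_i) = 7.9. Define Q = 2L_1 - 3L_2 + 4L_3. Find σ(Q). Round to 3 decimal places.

15.136

By independence, var(Q) = (2)²var(L_1) + (-3)²var(L_2) + (4)²var(L_3)
= (2)²·7.9 + (-3)²·7.9 + (4)²·7.9 = 229.1
σ(Q) = √229.1 ≈ 15.136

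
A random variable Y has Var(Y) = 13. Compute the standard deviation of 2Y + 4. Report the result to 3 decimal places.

Var(2Y + 4) = (2)²·13 = 52
SD(2Y + 4) = √52 ≈ 7.211

7.211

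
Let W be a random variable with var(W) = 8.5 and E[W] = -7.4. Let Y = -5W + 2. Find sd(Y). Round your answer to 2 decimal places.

var(-5W + 2) = (-5)²·8.5 = 212.5
sd(Y) = √212.5 ≈ 14.58

14.58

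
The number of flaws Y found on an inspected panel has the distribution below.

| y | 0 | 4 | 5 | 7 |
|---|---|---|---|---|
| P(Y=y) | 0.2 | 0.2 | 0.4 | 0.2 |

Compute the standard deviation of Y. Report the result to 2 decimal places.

2.32

E[Y] = (0)(0.2) + (4)(0.2) + (5)(0.4) + (7)(0.2) = 4.2
E[Y²] = (0)²(0.2) + (4)²(0.2) + (5)²(0.4) + (7)²(0.2) = 23
Var(Y) = E[Y²] − (E[Y])² = 23 − (4.2)² = 5.36
σ(Y) = √5.36 ≈ 2.32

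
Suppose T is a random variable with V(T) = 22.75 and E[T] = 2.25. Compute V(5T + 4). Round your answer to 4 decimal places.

V(5T + 4) = (5)²·V(T) = 25·22.75 = 568.75

568.7500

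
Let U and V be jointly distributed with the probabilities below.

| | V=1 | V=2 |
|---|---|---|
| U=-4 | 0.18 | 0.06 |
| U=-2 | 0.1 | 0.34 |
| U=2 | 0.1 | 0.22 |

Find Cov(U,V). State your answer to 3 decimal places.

E[U] = -1.2,  E[V] = 1.62
E[UV] = -1.68
Cov(U,V) = E[UV] − E[U]E[V] = -1.68 − (-1.2)(1.62) = 0.264

0.264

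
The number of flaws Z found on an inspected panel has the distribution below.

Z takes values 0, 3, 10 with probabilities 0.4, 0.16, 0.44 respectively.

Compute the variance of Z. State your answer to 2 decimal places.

E[Z] = (0)(0.4) + (3)(0.16) + (10)(0.44) = 4.88
E[Z²] = (0)²(0.4) + (3)²(0.16) + (10)²(0.44) = 45.44
Var(Z) = E[Z²] − (E[Z])² = 45.44 − (4.88)² = 21.6256

21.63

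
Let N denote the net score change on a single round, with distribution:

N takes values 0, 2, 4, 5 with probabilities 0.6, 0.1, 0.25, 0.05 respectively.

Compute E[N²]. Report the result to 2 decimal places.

5.65

E[N²] = (0)²(0.6) + (2)²(0.1) + (4)²(0.25) + (5)²(0.05) = 5.65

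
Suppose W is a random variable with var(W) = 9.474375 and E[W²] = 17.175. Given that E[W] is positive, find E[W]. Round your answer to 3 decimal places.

2.775

(E[W])² = E[W²] − var(W) = 17.175 − 9.474375 = 7.700625
E[W] = √7.700625 = 2.775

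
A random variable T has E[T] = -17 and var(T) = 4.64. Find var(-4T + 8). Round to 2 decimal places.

var(-4T + 8) = (-4)²·var(T) = 16·4.64 = 74.24

74.24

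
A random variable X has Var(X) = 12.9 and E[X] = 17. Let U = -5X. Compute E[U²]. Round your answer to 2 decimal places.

7547.50

E[-5X] = -5·17 = -85
Var(-5X) = (-5)²·12.9 = 322.5
E[U²] = Var(U) + (E[U])² = 322.5 + (-85)² = 7547.5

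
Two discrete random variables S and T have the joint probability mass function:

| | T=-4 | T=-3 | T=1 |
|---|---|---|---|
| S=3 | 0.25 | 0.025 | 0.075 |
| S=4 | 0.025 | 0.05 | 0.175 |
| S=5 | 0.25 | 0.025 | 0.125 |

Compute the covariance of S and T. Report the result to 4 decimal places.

E[S] = 4.05,  E[T] = -2.025
E[ST] = -8.05
Cov(S,T) = E[ST] − E[S]E[T] = -8.05 − (4.05)(-2.025) = 0.15125

0.1513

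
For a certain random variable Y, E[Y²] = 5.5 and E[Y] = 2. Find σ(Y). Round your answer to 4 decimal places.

1.2247

var(Y) = 5.5 − (2)² = 1.5
σ(Y) = √1.5 ≈ 1.2247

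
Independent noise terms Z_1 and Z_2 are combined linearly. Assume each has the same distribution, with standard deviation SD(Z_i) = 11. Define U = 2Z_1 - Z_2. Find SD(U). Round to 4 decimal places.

24.5967

var(Z_i) = (11)² = 121
By independence, var(U) = (2)²var(Z_1) + (-1)²var(Z_2)
= (2)²·121 + (-1)²·121 = 605
SD(U) = √605 ≈ 24.5967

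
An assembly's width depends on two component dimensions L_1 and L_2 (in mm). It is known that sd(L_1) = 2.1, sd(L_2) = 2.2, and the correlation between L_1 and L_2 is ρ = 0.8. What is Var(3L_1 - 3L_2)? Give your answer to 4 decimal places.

16.7220

Var(L_1) = (2.1)² = 4.41;  Var(L_2) = (2.2)² = 4.84
Cov(L_1,L_2) = ρ·sd(L_1)·sd(L_2) = 0.8·2.1·2.2 = 3.696
Var(3L_1 - 3L_2) = (3)²·Var(L_1) + (-3)²·Var(L_2) + 2·(3)·(-3)·Cov(L_1,L_2)
= 9·4.41 + 9·4.84 + -18·3.696 = 16.722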